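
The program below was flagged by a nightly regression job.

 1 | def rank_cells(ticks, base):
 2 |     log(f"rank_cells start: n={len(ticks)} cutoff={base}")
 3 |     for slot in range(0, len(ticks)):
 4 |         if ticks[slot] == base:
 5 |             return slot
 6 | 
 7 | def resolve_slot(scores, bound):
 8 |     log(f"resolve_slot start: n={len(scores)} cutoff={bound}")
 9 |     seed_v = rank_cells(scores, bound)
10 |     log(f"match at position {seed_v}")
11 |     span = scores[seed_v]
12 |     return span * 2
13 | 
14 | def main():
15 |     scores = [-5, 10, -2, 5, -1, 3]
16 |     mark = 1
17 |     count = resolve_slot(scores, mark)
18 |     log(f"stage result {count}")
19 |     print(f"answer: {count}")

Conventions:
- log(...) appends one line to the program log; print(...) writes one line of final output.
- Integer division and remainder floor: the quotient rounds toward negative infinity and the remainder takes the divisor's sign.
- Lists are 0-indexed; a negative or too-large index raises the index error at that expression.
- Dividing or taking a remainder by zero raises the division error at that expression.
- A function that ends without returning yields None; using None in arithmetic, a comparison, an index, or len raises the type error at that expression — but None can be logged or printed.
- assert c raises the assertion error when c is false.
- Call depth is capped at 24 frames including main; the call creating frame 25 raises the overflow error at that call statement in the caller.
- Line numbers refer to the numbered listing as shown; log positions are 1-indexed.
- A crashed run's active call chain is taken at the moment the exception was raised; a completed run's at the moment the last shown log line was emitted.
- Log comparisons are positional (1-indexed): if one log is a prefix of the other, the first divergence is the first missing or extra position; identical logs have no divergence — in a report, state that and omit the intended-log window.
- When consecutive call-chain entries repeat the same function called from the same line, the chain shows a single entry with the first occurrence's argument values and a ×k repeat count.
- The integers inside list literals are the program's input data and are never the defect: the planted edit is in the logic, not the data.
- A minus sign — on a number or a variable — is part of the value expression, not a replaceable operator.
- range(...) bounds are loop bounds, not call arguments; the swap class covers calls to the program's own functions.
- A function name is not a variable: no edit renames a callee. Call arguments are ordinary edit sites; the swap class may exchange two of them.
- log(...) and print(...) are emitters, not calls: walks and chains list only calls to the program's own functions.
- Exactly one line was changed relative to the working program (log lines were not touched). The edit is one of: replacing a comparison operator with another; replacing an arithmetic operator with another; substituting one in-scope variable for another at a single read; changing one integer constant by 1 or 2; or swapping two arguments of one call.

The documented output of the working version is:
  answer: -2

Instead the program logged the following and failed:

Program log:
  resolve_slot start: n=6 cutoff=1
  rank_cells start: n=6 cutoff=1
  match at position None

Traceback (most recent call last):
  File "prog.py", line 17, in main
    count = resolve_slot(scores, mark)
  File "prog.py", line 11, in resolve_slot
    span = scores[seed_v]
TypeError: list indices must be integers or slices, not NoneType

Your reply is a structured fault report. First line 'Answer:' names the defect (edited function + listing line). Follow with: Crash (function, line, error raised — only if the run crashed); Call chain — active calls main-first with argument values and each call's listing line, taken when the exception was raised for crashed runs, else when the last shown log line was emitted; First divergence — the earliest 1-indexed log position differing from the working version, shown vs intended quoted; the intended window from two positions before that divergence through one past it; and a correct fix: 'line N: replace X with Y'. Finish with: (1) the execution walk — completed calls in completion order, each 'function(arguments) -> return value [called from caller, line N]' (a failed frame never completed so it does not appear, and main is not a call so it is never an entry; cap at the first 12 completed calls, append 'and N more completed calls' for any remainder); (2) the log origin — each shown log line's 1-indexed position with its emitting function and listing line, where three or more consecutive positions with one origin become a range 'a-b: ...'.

Answer: the defect is in main at line 16.
Key observation: Position 1 is the first bad log line: 'resolve_slot start: n=6 cutoff=1' should read 'resolve_slot start: n=6 cutoff=-1'.
Crash: resolve_slot, line 11, TypeError.
Call chain: main -> resolve_slot([-5, 10, -2, 5, -1, 3], 1) (called at line 17).
First divergence: position 1 — shown 'resolve_slot start: n=6 cutoff=1', intended 'resolve_slot start: n=6 cutoff=-1'.
Intended log window:
  1: resolve_slot start: n=6 cutoff=-1
  2: rank_cells start: n=6 cutoff=-1
Execution walk:
  rank_cells([-5, 10, -2, 5, -1, 3], 1) -> None  [called from resolve_slot, line 9]
Log origin:
  1: from resolve_slot, line 8
  2: from rank_cells, line 2
  3: from resolve_slot, line 10
A correct fix: line 16: replace `1` with `-1`.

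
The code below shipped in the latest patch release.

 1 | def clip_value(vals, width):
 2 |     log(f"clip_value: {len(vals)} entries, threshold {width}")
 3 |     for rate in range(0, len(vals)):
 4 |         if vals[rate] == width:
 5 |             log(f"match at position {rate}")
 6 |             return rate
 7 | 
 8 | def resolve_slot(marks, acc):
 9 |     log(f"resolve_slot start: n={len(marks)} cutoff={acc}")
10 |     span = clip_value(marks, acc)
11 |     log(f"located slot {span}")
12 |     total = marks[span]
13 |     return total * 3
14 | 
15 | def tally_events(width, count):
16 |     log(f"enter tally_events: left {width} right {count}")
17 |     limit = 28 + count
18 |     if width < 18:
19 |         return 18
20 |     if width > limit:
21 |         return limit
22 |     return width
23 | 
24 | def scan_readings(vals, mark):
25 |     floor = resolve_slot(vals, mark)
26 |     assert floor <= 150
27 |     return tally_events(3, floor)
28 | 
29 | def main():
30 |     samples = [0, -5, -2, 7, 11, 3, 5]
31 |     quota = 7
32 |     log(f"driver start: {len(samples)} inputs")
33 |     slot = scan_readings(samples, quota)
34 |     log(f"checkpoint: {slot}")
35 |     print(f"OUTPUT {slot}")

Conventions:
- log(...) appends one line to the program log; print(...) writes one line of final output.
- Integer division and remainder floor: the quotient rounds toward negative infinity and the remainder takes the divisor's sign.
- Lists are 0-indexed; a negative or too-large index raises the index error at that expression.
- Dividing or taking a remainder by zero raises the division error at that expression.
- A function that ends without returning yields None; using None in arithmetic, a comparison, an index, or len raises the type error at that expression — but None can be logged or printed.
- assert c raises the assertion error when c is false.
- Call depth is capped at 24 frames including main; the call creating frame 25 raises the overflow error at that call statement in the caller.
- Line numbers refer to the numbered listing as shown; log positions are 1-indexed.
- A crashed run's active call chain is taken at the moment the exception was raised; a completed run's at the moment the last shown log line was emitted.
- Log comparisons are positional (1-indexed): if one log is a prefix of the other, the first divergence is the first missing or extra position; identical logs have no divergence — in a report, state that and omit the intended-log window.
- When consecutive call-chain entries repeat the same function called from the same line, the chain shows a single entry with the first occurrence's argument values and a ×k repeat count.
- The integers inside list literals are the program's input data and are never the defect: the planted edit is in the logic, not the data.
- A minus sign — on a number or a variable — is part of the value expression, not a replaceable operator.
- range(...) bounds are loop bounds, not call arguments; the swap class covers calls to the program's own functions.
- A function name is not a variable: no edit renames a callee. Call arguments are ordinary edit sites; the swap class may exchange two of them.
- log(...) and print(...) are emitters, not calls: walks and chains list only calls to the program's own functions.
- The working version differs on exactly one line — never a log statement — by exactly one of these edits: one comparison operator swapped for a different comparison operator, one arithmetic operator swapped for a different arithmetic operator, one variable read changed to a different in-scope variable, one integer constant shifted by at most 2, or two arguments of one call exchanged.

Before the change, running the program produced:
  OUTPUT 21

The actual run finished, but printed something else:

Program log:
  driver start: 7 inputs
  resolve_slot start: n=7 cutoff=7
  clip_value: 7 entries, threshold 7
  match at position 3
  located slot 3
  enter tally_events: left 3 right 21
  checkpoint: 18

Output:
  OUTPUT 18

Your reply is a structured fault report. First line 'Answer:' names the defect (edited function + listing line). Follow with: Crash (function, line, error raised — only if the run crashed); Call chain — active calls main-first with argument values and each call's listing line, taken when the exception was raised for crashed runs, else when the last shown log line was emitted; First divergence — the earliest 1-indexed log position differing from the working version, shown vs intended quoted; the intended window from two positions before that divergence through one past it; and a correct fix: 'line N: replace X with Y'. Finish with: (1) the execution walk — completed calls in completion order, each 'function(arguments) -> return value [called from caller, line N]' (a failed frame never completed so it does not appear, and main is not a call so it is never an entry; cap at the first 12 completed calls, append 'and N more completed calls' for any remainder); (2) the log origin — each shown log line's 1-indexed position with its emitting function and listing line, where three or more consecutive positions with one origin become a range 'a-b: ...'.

Answer: the defect is in scan_readings at line 27.
Key observation: Everything matches until log position 6, which reads 'enter tally_events: left 3 right 21' in place of 'enter tally_events: left 21 right 3'.
Call chain: main.
First divergence: position 6; shown 'enter tally_events: left 3 right 21' vs intended 'enter tally_events: left 21 right 3'.
Intended log window:
  4: match at position 3
  5: located slot 3
  6: enter tally_events: left 21 right 3
  7: checkpoint: 21
Execution walk:
  clip_value([0, -5, -2, 7, 11, 3, 5], 7) -> 3  [called from resolve_slot, line 10]
  resolve_slot([0, -5, -2, 7, 11, 3, 5], 7) -> 21  [called from scan_readings, line 25]
  tally_events(3, 21) -> 18  [called from scan_readings, line 27]
  scan_readings([0, -5, -2, 7, 11, 3, 5], 7) -> 18  [called from main, line 33]
Origin of each log line:
  1: logged in main at line 32
  2: logged in resolve_slot at line 9
  3: logged in clip_value at line 2
  4: logged in clip_value at line 5
  5: logged in resolve_slot at line 11
  6: logged in tally_events at line 16
  7: logged in main at line 34
A correct fix: line 27: replace `tally_events(3, floor)` with `tally_events(floor, 3)`.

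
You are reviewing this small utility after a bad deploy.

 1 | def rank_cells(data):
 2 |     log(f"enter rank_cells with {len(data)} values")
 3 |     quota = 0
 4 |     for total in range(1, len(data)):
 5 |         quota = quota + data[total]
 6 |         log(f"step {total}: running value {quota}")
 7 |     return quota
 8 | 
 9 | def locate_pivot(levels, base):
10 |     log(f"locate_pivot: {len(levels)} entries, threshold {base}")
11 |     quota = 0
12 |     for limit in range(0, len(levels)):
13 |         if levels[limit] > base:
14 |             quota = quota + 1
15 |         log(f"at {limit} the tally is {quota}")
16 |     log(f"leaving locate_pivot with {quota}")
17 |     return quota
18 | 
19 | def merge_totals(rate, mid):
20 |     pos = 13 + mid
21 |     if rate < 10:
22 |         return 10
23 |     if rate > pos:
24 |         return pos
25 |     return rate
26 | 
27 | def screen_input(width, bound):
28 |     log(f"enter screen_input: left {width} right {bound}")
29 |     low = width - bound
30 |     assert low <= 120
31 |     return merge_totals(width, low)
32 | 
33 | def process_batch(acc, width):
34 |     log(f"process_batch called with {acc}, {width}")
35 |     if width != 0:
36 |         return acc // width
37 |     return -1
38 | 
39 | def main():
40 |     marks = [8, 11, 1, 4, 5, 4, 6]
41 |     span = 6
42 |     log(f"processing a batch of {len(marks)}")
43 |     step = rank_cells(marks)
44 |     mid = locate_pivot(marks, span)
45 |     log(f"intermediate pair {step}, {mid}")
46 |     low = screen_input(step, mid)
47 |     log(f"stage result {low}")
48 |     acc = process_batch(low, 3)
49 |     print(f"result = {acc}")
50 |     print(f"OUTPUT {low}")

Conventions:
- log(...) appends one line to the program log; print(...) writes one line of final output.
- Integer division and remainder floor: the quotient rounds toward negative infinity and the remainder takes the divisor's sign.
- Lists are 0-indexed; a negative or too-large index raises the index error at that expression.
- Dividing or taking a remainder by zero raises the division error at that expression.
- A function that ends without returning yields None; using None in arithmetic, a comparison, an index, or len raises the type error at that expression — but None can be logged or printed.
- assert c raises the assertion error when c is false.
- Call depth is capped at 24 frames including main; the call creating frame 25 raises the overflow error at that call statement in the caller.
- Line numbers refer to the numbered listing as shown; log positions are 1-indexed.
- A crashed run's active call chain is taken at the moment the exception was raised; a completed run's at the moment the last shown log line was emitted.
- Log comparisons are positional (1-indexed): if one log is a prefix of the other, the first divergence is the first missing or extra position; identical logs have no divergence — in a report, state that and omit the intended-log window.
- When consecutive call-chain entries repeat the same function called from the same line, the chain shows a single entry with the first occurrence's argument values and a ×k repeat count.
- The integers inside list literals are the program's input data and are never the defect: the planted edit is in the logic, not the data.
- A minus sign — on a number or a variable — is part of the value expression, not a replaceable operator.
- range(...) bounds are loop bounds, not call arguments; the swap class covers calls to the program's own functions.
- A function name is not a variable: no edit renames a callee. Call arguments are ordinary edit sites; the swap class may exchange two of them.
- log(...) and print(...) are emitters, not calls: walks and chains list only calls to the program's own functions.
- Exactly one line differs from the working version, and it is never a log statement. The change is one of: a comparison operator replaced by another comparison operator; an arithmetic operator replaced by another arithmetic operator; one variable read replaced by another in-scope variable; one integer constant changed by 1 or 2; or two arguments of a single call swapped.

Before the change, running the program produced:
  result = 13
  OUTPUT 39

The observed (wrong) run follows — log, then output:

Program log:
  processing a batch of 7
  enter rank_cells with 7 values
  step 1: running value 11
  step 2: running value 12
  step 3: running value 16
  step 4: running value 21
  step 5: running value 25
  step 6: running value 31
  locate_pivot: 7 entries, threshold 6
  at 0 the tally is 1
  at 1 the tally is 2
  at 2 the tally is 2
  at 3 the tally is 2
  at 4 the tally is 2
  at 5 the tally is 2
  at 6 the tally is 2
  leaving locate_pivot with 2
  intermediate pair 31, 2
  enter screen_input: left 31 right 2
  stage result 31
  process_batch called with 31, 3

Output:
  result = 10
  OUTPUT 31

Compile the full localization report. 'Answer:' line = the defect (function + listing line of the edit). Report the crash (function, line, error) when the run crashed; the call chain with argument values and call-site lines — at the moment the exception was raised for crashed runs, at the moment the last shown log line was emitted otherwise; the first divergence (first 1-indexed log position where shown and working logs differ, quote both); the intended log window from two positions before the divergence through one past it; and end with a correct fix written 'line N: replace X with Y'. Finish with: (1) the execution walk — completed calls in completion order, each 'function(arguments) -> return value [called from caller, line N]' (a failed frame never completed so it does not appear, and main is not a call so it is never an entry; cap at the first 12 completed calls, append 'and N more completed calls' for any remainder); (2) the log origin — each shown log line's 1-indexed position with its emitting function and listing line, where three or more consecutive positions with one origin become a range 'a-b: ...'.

Answer: the defect is in rank_cells at line 4.
Key fact: At log position 3 the runs split — shown 'step 1: running value 11', but the working version logs 'step 0: running value 8'.
Call chain: main -> process_batch(31, 3) (called at line 48).
First divergence: position 3; shown 'step 1: running value 11' vs intended 'step 0: running value 8'.
Intended log window:
  1: processing a batch of 7
  2: enter rank_cells with 7 values
  3: step 0: running value 8
  4: step 1: running value 19
Execution walk:
  rank_cells([8, 11, 1, 4, 5, 4, 6]) -> 31  [called from main, line 43]
  locate_pivot([8, 11, 1, 4, 5, 4, 6], 6) -> 2  [called from main, line 44]
  merge_totals(31, 29) -> 31  [called from screen_input, line 31]
  screen_input(31, 2) -> 31  [called from main, line 46]
  process_batch(31, 3) -> 10  [called from main, line 48]
Log line origins:
  1: from main, line 42
  2: from rank_cells, line 2
  3-8: from rank_cells, line 6
  9: from locate_pivot, line 10
  10-16: from locate_pivot, line 15
  17: from locate_pivot, line 16
  18: from main, line 45
  19: from screen_input, line 28
  20: from main, line 47
  21: from process_batch, line 34
A correct fix: line 4: replace `1` with `0`.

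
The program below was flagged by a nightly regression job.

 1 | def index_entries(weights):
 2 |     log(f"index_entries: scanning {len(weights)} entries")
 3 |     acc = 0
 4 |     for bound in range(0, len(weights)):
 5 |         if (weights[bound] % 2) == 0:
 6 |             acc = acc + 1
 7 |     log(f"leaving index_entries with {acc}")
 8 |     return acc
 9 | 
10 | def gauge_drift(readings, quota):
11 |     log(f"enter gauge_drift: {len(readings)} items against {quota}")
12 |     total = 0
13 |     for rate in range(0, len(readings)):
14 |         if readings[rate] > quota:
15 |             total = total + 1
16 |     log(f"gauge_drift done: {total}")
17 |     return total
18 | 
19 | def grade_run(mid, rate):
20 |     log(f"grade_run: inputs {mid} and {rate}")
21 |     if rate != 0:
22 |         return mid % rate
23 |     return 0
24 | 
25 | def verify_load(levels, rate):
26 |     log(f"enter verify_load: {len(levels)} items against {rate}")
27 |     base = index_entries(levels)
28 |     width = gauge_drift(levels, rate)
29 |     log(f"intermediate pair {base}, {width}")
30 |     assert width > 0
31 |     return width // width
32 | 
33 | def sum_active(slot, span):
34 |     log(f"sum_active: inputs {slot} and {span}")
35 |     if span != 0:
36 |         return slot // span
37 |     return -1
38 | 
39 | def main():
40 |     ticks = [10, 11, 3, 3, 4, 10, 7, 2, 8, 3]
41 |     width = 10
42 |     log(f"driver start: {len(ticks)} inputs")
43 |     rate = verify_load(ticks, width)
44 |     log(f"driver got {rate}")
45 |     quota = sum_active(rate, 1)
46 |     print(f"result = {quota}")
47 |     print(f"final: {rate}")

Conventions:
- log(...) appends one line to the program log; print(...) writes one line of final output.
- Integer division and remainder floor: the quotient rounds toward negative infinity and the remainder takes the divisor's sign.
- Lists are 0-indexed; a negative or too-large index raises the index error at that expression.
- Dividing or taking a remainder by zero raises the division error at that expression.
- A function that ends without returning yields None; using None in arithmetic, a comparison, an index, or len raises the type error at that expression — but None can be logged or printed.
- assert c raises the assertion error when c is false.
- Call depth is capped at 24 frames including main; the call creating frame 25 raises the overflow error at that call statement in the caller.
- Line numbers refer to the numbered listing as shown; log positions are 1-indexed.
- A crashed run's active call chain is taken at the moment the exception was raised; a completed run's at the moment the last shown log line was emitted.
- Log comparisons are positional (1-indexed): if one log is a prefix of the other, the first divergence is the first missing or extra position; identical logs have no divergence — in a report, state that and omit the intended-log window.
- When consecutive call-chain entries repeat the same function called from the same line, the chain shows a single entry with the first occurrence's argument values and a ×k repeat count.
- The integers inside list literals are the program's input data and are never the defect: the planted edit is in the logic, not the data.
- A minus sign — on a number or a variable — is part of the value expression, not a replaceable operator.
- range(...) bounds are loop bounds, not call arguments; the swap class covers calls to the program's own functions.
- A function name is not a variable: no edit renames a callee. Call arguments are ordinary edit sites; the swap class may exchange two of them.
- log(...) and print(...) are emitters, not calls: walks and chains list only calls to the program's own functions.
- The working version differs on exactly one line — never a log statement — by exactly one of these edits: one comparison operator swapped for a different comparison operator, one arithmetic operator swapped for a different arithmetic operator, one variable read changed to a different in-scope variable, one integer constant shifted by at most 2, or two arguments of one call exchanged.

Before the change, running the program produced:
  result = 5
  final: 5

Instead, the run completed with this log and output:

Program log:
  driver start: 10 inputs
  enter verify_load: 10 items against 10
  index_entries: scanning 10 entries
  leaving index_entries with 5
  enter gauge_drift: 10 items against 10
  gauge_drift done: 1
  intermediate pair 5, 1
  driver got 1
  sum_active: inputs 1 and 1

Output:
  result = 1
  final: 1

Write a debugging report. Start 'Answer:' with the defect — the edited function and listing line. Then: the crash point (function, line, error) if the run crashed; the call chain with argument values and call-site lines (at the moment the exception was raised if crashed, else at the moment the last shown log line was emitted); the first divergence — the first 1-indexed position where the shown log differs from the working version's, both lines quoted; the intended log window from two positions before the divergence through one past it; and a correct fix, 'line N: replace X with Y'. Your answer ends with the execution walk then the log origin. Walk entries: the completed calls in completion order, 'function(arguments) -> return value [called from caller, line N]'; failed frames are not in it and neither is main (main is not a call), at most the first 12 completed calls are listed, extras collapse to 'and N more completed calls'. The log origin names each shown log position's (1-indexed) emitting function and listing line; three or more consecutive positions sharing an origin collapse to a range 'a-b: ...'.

Answer: the defect is in verify_load at line 31.
Core observation: Everything matches until log position 8, which reads 'driver got 1' in place of 'driver got 5'.
Call chain: main -> sum_active(1, 1) (called at line 45).
First divergence: at position 8 the run shows 'driver got 1' where the working version logs 'driver got 5'.
Intended log window:
  6: gauge_drift done: 1
  7: intermediate pair 5, 1
  8: driver got 5
  9: sum_active: inputs 5 and 1
Execution walk:
  index_entries([10, 11, 3, 3, 4, 10, 7, 2, 8, 3]) -> 5  [called from verify_load, line 27]
  gauge_drift([10, 11, 3, 3, 4, 10, 7, 2, 8, 3], 10) -> 1  [called from verify_load, line 28]
  verify_load([10, 11, 3, 3, 4, 10, 7, 2, 8, 3], 10) -> 1  [called from main, line 43]
  sum_active(1, 1) -> 1  [called from main, line 45]
Log origin:
  1: logged in main at line 42
  2: logged in verify_load at line 26
  3: logged in index_entries at line 2
  4: logged in index_entries at line 7
  5: logged in gauge_drift at line 11
  6: logged in gauge_drift at line 16
  7: logged in verify_load at line 29
  8: logged in main at line 44
  9: logged in sum_active at line 34
A correct fix: line 31: replace `width // width` with `base // width`.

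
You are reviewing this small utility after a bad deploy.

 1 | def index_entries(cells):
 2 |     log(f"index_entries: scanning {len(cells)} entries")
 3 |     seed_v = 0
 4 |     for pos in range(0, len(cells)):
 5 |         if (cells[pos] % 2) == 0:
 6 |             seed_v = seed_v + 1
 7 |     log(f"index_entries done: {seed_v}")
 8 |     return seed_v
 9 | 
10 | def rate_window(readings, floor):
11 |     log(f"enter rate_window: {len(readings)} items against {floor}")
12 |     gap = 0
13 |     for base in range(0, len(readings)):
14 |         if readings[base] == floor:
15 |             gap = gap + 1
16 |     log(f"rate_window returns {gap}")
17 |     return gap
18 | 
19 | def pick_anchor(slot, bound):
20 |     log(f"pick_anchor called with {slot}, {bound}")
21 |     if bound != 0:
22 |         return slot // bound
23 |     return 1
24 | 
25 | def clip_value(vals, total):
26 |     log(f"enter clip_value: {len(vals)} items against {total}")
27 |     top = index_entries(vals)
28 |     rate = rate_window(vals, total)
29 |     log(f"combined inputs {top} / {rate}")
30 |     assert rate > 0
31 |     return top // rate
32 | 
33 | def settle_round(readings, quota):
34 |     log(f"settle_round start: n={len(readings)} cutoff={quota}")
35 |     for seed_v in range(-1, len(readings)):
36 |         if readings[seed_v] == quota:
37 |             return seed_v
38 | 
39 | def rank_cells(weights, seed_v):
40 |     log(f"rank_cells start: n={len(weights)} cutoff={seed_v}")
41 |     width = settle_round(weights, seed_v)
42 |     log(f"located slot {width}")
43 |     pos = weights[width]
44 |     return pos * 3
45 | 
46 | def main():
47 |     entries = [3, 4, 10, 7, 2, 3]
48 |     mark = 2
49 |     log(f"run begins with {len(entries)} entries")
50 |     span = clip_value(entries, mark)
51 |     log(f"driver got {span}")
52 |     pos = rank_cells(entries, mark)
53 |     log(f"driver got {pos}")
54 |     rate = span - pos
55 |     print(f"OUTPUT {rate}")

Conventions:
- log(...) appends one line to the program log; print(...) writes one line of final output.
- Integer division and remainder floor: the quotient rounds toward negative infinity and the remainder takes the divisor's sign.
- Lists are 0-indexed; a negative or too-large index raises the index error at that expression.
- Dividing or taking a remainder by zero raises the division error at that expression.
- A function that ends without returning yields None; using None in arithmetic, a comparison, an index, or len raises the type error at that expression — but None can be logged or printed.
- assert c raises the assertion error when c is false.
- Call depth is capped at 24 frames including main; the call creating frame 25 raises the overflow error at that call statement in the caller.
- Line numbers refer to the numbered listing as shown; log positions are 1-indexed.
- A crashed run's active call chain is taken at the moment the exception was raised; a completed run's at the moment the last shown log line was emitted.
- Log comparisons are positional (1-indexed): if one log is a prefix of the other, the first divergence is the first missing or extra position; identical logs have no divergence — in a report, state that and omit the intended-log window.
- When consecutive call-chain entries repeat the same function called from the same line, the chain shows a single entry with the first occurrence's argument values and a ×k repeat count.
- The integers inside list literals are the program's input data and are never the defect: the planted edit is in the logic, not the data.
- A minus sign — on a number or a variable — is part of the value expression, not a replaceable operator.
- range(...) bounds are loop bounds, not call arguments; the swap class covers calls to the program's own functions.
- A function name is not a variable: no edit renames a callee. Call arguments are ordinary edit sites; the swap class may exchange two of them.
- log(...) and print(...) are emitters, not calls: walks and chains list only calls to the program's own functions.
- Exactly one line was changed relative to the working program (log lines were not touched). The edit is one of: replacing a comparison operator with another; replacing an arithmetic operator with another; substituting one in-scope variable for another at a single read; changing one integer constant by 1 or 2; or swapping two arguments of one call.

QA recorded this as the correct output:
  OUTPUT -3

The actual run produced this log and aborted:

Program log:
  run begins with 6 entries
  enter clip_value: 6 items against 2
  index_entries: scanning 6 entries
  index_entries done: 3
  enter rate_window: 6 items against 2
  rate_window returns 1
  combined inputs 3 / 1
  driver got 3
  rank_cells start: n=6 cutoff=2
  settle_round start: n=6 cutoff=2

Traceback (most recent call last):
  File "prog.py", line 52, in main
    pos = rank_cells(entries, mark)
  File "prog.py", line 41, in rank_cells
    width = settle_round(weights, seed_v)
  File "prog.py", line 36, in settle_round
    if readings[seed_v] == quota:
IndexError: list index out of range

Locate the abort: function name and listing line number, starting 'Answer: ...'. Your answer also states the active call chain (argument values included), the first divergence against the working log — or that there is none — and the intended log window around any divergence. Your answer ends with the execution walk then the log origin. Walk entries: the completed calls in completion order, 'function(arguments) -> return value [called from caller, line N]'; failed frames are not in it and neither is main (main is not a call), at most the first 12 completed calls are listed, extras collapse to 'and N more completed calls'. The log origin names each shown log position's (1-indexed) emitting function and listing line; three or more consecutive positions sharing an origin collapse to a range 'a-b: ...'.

Answer: the error was raised in settle_round, line 36.
Key fact: Only 10 log lines were emitted before the run died; the intended continuation was 'located slot 4'.
Call chain: main -> rank_cells([3, 4, 10, 7, 2, 3], 2) (called at line 52) -> settle_round([3, 4, 10, 7, 2, 3], 2) (called at line 41).
First divergence: position 11 — the faulty run's log ends after 10 lines; the working version continues with 'located slot 4'.
Intended log window:
  9: rank_cells start: n=6 cutoff=2
  10: settle_round start: n=6 cutoff=2
  11: located slot 4
  12: driver got 6
Execution walk:
  index_entries([3, 4, 10, 7, 2, 3]) -> 3  [called from clip_value, line 27]
  rate_window([3, 4, 10, 7, 2, 3], 2) -> 1  [called from clip_value, line 28]
  clip_value([3, 4, 10, 7, 2, 3], 2) -> 3  [called from main, line 50]
Log origin:
  1: logged in main at line 49
  2: logged in clip_value at line 26
  3: logged in index_entries at line 2
  4: logged in index_entries at line 7
  5: logged in rate_window at line 11
  6: logged in rate_window at line 16
  7: logged in clip_value at line 29
  8: logged in main at line 51
  9: logged in rank_cells at line 40
  10: logged in settle_round at line 34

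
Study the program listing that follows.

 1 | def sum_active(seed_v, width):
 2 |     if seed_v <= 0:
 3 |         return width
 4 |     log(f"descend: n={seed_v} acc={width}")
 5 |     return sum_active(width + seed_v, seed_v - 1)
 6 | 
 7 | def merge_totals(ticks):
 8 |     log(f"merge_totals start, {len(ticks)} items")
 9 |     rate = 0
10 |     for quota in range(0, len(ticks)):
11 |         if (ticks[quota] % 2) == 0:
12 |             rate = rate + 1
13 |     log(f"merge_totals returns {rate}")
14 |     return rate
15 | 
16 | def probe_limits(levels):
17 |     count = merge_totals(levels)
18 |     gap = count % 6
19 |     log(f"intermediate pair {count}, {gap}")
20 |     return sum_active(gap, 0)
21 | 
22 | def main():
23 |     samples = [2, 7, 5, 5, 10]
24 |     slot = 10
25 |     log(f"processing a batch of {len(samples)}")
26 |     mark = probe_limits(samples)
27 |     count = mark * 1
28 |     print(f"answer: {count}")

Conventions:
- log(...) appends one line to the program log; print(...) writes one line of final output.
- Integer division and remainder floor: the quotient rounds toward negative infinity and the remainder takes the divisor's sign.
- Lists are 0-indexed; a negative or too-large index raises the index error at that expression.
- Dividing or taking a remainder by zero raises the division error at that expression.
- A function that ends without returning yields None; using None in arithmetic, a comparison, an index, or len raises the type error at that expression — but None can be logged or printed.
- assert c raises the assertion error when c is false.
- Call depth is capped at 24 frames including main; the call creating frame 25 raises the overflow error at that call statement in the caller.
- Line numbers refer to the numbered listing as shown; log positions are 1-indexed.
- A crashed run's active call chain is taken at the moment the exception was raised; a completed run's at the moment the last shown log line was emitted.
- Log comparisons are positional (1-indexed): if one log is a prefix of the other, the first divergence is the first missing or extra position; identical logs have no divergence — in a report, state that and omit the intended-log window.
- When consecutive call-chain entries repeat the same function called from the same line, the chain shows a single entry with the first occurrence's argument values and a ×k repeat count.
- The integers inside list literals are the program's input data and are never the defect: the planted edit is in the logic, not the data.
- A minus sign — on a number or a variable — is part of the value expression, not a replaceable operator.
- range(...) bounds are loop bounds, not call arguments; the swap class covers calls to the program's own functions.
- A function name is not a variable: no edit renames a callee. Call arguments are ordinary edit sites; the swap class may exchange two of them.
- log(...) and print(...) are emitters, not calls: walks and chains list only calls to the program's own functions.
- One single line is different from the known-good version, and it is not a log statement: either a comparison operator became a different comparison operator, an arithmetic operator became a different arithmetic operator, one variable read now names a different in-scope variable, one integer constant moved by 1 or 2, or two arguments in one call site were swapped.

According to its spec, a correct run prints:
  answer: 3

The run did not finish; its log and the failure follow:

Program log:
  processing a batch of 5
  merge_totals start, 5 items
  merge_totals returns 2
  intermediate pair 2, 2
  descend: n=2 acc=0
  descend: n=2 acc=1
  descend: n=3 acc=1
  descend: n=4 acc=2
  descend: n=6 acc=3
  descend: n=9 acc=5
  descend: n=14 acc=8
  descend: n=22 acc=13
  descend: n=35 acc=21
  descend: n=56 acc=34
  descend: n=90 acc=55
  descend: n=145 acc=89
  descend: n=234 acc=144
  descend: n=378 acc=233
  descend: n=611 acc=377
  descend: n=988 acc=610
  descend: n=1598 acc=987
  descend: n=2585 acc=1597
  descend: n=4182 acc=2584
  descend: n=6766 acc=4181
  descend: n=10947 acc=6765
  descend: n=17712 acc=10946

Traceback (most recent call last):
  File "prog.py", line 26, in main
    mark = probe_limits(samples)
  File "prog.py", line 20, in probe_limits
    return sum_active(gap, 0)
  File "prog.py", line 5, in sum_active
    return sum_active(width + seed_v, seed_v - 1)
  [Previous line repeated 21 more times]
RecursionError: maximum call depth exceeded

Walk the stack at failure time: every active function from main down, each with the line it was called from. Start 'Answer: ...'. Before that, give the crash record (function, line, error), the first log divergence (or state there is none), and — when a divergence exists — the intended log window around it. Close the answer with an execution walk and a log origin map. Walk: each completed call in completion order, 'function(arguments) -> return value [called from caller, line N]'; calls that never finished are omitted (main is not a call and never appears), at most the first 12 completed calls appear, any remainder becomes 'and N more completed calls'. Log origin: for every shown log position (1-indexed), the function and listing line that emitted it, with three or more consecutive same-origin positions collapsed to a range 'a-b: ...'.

Answer: main -> probe_limits (called at line 26) -> sum_active (called at line 20) -> sum_active (called at line 5) ×21.
Key fact: Log line 6 is where behavior first shows: 'descend: n=2 acc=1' appears instead of 'descend: n=1 acc=2'.
Crash: sum_active, line 5, RecursionError.
First divergence: at position 6 the run shows 'descend: n=2 acc=1' where the working version logs 'descend: n=1 acc=2'.
Intended log window:
  4: intermediate pair 2, 2
  5: descend: n=2 acc=0
  6: descend: n=1 acc=2
Execution walk:
  merge_totals([2, 7, 5, 5, 10]) -> 2  [called from probe_limits, line 17]
Log origins:
  1 — main, line 25
  2 — merge_totals, line 8
  3 — merge_totals, line 13
  4 — probe_limits, line 19
  5-26 — sum_active, line 4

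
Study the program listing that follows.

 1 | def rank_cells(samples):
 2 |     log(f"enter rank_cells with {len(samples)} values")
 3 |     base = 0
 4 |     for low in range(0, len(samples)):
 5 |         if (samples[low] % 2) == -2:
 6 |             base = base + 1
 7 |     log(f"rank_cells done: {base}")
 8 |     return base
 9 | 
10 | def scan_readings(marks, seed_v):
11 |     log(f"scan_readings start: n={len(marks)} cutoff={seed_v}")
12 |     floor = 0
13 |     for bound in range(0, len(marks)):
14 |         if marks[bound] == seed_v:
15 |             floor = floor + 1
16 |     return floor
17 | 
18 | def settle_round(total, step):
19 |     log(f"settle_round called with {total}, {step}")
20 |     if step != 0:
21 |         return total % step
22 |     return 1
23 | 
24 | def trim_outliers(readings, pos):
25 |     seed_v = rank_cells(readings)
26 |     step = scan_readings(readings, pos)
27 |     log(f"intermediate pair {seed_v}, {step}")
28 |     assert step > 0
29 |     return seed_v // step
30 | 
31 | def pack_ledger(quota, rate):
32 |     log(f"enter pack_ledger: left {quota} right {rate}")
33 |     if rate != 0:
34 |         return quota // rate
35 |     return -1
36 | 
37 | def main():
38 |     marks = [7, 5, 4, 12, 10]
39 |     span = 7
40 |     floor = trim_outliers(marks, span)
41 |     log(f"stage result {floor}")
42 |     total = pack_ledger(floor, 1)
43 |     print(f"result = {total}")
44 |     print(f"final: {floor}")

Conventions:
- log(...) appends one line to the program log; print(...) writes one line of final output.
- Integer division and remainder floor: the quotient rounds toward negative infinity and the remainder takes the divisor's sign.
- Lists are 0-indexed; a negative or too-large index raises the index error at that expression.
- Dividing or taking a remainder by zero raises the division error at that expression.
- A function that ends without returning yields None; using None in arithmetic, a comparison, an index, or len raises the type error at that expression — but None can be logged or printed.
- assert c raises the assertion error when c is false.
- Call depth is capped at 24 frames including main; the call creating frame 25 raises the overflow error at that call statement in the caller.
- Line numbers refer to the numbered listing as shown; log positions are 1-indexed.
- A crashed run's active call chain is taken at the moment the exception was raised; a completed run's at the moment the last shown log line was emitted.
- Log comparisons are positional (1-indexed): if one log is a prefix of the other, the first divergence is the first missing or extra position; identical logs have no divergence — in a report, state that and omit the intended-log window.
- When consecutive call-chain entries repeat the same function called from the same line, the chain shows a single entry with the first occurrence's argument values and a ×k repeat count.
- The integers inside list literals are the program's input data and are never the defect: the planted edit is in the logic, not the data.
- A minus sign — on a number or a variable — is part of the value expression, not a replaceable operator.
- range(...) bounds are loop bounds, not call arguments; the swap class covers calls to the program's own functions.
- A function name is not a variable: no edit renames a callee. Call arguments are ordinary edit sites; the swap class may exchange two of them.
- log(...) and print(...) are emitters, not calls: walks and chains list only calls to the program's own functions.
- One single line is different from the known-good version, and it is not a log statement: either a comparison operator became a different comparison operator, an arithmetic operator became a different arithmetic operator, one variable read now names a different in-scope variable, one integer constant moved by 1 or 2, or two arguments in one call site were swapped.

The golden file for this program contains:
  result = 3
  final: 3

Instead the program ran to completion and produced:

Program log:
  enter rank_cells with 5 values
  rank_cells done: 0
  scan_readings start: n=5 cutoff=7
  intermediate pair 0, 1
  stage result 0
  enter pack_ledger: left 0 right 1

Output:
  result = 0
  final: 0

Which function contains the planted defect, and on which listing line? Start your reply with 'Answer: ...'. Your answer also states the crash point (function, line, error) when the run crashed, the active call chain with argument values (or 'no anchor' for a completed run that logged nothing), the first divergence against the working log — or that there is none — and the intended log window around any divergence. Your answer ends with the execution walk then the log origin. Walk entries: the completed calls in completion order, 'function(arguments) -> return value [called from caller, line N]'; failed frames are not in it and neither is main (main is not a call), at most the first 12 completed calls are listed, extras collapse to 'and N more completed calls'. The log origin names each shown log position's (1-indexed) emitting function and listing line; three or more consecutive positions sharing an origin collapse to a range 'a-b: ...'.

Answer: the defect is in rank_cells at line 5.
Core observation: The log first diverges at position 2: the faulty run prints 'rank_cells done: 0' where the working version prints 'rank_cells done: 3'.
Call chain: main -> pack_ledger(0, 1) (called at line 42).
First divergence: position 2 — the shown line 'rank_cells done: 0' should read 'rank_cells done: 3'.
Intended log window:
  1: enter rank_cells with 5 values
  2: rank_cells done: 3
  3: scan_readings start: n=5 cutoff=7
Execution walk:
  rank_cells([7, 5, 4, 12, 10]) -> 0  [called from trim_outliers, line 25]
  scan_readings([7, 5, 4, 12, 10], 7) -> 1  [called from trim_outliers, line 26]
  trim_outliers([7, 5, 4, 12, 10], 7) -> 0  [called from main, line 40]
  pack_ledger(0, 1) -> 0  [called from main, line 42]
Origin of each log line:
  1: from rank_cells, line 2
  2: from rank_cells, line 7
  3: from scan_readings, line 11
  4: from trim_outliers, line 27
  5: from main, line 41
  6: from pack_ledger, line 32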